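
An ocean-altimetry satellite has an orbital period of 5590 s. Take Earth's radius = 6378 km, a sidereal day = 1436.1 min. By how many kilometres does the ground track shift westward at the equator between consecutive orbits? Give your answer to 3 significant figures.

During one orbit Earth rotates (5590.0 / 86166) × 360° = 23.35°.
At the equator that is 23.35° × (2π·6378/360) km/° = 23.35 × 111.3 = 2600 km.

2600 km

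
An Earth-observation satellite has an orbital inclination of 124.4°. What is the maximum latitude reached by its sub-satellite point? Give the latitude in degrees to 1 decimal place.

Retrograde orbit: the ground track reaches ±(180° − i) = ±(180 − 124.4) = ±55.6°.

55.6°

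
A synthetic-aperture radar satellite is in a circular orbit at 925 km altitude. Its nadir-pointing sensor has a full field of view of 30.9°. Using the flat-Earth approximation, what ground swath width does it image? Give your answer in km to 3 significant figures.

511 km

Half-angle = 30.9°/2 = 15.45°.
Swath width ≈ 2h·tan(θ/2) = 2 × 925 × tan(15.45°) = 511.3 km.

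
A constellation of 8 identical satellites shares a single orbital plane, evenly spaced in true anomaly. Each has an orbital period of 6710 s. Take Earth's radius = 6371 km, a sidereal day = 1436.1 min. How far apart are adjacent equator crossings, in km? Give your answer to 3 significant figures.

Single-satellite node shift = (6710.0/86166) × 360° = 28.03°.
With 8 satellites evenly phased, successive equator crossings are 28.03/8 = 3.504° apart.
That is 3.504 × 111.2 = 390 km at the equator.

390 km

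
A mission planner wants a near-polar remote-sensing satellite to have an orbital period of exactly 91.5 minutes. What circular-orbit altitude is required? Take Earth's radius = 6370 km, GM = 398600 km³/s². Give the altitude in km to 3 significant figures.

T = 91.5 min = 5490.0 s.
From T = 2π√(a³/μ): a = (μ T²/4π²)^(1/3) = (398600 × 5490.0² / 4π²)^(1/3) = 6726 km.
Altitude h = a − R = 6726 − 6370 = 356 km.

356 km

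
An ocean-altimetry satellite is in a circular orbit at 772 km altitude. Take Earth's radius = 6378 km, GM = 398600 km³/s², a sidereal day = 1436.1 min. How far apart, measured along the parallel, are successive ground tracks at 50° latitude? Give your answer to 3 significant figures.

1800 km

Semi-major axis a = 6378 + 772 = 7150 km. Period T = 2π√(a³/μ) = 2π√(7150³/398600) = 6016.9 s = 100.28 min.
Node shift per orbit = (6016.9/86166) × 360° = 25.14°.
Equatorial spacing = 25.14 × 111.3 km/° = 2798 km.
At 50° latitude, spacing = 2798 × cos(50°) = 1799 km.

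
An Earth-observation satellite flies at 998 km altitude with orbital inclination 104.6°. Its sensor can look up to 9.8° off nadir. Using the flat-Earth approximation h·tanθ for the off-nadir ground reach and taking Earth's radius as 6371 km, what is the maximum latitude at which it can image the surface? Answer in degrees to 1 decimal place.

77.0°

Retrograde orbit: the ground track reaches ±(180° − i) = ±(180 − 104.6) = ±75.4°.
Sensor half-swath on the ground ≈ 998·tan(9.8°) = 172 km = 1.55° of latitude.
Maximum observable latitude ≈ 75.4 + 1.55 = 77.0°.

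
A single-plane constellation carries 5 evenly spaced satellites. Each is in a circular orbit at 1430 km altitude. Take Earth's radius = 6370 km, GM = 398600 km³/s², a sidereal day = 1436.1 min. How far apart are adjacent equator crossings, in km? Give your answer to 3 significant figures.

Semi-major axis a = 6370 + 1430 = 7800 km. Period T = 2π√(a³/μ) = 2π√(7800³/398600) = 6855.7 s = 114.26 min.
Single-satellite node shift = (6855.7/86166) × 360° = 28.64°.
With 5 satellites evenly phased, successive equator crossings are 28.64/5 = 5.729° apart.
That is 5.729 × 111.2 = 637 km at the equator.

637 km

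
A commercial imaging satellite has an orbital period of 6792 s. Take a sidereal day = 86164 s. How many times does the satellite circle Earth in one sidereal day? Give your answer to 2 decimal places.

Orbits per sidereal day = 86164 / 6792.0 = 12.686.

12.69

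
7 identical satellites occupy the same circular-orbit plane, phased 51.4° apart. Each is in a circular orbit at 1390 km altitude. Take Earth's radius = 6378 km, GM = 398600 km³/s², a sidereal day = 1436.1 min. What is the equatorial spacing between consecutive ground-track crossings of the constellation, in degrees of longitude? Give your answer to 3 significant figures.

Semi-major axis a = 6378 + 1390 = 7768 km. Period T = 2π√(a³/μ) = 2π√(7768³/398600) = 6813.6 s = 113.56 min.
Single-satellite node shift = (6813.6/86166) × 360° = 28.47°.
With 7 satellites evenly phased, successive equator crossings are 28.47/7 = 4.067° apart.

4.07°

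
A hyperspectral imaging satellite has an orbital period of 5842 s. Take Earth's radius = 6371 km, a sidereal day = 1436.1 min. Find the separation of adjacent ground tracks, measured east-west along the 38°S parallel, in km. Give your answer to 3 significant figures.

Node shift per orbit = (5842.0/86166) × 360° = 24.41°.
Equatorial spacing = 24.41 × 111.2 km/° = 2714 km.
At 38° latitude, spacing = 2714 × cos(38°) = 2139 km.

2140 km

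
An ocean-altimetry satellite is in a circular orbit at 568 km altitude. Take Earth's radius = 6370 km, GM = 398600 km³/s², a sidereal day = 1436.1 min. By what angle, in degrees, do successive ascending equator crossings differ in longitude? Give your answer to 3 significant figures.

Semi-major axis a = 6370 + 568 = 6938 km. Period T = 2π√(a³/μ) = 2π√(6938³/398600) = 5751.3 s = 95.85 min.
During one orbit Earth rotates (5751.3 / 86166) × 360° = 24.03°.

24.0°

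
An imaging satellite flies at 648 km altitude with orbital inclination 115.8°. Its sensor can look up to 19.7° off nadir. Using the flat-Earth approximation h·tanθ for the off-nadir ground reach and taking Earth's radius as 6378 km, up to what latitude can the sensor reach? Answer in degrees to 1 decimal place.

Retrograde orbit: the ground track reaches ±(180° − i) = ±(180 − 115.8) = ±64.2°.
Sensor half-swath on the ground ≈ 648·tan(19.7°) = 232 km = 2.08° of latitude.
Maximum observable latitude ≈ 64.2 + 2.08 = 66.3°.

66.3°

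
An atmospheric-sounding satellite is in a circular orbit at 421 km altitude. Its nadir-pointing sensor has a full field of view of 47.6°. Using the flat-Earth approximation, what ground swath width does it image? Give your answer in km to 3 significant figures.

371 km

Half-angle = 47.6°/2 = 23.8°.
Swath width ≈ 2h·tan(θ/2) = 2 × 421 × tan(23.8°) = 371.4 km.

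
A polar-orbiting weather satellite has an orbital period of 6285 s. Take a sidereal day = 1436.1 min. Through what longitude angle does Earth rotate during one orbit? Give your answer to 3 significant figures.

26.3°

During one orbit Earth rotates (6285.0 / 86166) × 360° = 26.26°.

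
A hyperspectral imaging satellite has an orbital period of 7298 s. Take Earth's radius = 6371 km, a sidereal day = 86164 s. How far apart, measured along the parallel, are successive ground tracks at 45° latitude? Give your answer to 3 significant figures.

Node shift per orbit = (7298.0/86164) × 360° = 30.49°.
Equatorial spacing = 30.49 × 111.2 km/° = 3391 km.
At 45° latitude, spacing = 3391 × cos(45°) = 2397 km.

2400 km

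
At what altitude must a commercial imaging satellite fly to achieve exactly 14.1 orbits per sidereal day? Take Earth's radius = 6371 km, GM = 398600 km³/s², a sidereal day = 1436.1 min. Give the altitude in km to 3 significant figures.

Required period T = 86166 / 14.1 = 6111.1 s.
From T = 2π√(a³/μ): a = (μ T²/4π²)^(1/3) = (398600 × 6111.1² / 4π²)^(1/3) = 7224 km.
Altitude h = a − R = 7224 − 6371 = 853 km.

853 km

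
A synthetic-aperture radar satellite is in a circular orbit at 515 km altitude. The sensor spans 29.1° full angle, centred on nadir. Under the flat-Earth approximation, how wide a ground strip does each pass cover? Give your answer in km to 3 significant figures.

267 km

Half-angle = 29.1°/2 = 14.55°.
Swath width ≈ 2h·tan(θ/2) = 2 × 515 × tan(14.55°) = 267.3 km.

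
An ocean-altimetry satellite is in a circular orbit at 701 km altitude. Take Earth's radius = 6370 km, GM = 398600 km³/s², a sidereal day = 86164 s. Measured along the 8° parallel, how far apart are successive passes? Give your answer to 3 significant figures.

Semi-major axis a = 6370 + 701 = 7071 km. Period T = 2π√(a³/μ) = 2π√(7071³/398600) = 5917.4 s = 98.62 min.
Node shift per orbit = (5917.4/86164) × 360° = 24.72°.
Equatorial spacing = 24.72 × 111.2 km/° = 2749 km.
At 8° latitude, spacing = 2749 × cos(8°) = 2722 km.

2720 km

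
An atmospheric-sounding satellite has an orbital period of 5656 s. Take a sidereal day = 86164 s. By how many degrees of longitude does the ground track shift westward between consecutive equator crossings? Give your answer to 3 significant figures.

23.6°

During one orbit Earth rotates (5656.0 / 86164) × 360° = 23.63°.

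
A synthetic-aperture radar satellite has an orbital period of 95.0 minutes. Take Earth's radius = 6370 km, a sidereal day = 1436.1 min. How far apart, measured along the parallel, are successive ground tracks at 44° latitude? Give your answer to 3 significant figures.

1900 km

T = 95.0 min = 5700.0 s.
Node shift per orbit = (5700.0/86166) × 360° = 23.81°.
Equatorial spacing = 23.81 × 111.2 km/° = 2648 km.
At 44° latitude, spacing = 2648 × cos(44°) = 1905 km.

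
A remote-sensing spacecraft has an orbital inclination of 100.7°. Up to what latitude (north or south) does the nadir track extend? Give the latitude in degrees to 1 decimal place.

Retrograde orbit: the ground track reaches ±(180° − i) = ±(180 − 100.7) = ±79.3°.

79.3°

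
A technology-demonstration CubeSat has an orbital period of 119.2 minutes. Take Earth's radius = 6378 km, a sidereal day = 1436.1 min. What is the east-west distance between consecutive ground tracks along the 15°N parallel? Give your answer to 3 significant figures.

3210 km

T = 119.2 min = 7152.0 s.
Node shift per orbit = (7152.0/86166) × 360° = 29.88°.
Equatorial spacing = 29.88 × 111.3 km/° = 3326 km.
At 15° latitude, spacing = 3326 × cos(15°) = 3213 km.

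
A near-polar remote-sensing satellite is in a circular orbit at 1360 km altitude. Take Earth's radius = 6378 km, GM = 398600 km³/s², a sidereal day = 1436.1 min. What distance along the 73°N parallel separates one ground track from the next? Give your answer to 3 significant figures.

Semi-major axis a = 6378 + 1360 = 7738 km. Period T = 2π√(a³/μ) = 2π√(7738³/398600) = 6774.1 s = 112.90 min.
Node shift per orbit = (6774.1/86166) × 360° = 28.30°.
Equatorial spacing = 28.30 × 111.3 km/° = 3151 km.
At 73° latitude, spacing = 3151 × cos(73°) = 921 km.

921 km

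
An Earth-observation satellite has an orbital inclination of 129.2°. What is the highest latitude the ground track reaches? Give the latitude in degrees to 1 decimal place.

Retrograde orbit: the ground track reaches ±(180° − i) = ±(180 − 129.2) = ±50.8°.

50.8°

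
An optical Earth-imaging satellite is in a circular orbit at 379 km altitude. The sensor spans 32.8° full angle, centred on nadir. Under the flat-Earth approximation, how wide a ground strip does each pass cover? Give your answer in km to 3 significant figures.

Half-angle = 32.8°/2 = 16.4°.
Swath width ≈ 2h·tan(θ/2) = 2 × 379 × tan(16.4°) = 223.1 km.

223 km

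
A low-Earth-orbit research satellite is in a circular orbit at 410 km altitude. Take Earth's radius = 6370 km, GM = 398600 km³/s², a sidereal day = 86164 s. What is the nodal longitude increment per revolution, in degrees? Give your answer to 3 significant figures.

Semi-major axis a = 6370 + 410 = 6780 km. Period T = 2π√(a³/μ) = 2π√(6780³/398600) = 5555.9 s = 92.60 min.
During one orbit Earth rotates (5555.9 / 86164) × 360° = 23.21°.

23.2°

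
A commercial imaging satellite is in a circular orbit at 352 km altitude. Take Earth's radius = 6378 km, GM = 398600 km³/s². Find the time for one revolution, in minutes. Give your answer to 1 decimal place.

91.6 min

Semi-major axis a = 6378 + 352 = 6730 km. Period T = 2π√(a³/μ) = 2π√(6730³/398600) = 5494.6 s = 91.58 min.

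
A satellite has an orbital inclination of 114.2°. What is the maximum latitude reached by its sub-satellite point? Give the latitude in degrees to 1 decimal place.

Retrograde orbit: the ground track reaches ±(180° − i) = ±(180 − 114.2) = ±65.8°.

65.8°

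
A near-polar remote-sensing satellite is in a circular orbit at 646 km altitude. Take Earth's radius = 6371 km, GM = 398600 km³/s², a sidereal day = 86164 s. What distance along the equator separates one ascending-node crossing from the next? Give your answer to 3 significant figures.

Semi-major axis a = 6371 + 646 = 7017 km. Period T = 2π√(a³/μ) = 2π√(7017³/398600) = 5849.8 s = 97.50 min.
During one orbit Earth rotates (5849.8 / 86164) × 360° = 24.44°.
At the equator that is 24.44° × (2π·6371/360) km/° = 24.44 × 111.2 = 2718 km.

2720 km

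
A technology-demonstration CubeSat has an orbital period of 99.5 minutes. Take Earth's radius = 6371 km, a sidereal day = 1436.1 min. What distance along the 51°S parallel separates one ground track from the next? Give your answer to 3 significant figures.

T = 99.5 min = 5970.0 s.
Node shift per orbit = (5970.0/86166) × 360° = 24.94°.
Equatorial spacing = 24.94 × 111.2 km/° = 2773 km.
At 51° latitude, spacing = 2773 × cos(51°) = 1745 km.

1750 km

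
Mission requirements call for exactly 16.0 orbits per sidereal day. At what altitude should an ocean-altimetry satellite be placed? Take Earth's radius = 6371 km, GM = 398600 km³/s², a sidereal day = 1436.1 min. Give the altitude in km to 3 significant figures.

Required period T = 86166 / 16.0 = 5385.4 s.
From T = 2π√(a³/μ): a = (μ T²/4π²)^(1/3) = (398600 × 5385.4² / 4π²)^(1/3) = 6641 km.
Altitude h = a − R = 6641 − 6371 = 270 km.

270 km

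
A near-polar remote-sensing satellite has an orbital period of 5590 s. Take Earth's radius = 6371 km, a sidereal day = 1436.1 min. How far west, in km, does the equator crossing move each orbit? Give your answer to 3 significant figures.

2600 km

During one orbit Earth rotates (5590.0 / 86166) × 360° = 23.35°.
At the equator that is 23.35° × (2π·6371/360) km/° = 23.35 × 111.2 = 2597 km.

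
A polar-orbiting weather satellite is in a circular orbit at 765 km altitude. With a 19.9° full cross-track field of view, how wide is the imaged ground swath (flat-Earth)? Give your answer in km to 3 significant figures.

Half-angle = 19.9°/2 = 9.95°.
Swath width ≈ 2h·tan(θ/2) = 2 × 765 × tan(9.95°) = 268.4 km.

268 km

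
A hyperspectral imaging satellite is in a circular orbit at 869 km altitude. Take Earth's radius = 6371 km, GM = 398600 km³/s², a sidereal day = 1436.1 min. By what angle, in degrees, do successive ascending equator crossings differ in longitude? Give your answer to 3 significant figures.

25.6°

Semi-major axis a = 6371 + 869 = 7240 km. Period T = 2π√(a³/μ) = 2π√(7240³/398600) = 6130.8 s = 102.18 min.
During one orbit Earth rotates (6130.8 / 86166) × 360° = 25.61°.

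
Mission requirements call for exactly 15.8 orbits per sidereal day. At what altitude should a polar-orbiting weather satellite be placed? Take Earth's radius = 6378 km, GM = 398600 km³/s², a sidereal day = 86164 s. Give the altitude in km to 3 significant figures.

Required period T = 86164 / 15.8 = 5453.4 s.
From T = 2π√(a³/μ): a = (μ T²/4π²)^(1/3) = (398600 × 5453.4² / 4π²)^(1/3) = 6696 km.
Altitude h = a − R = 6696 − 6378 = 318 km.

318 km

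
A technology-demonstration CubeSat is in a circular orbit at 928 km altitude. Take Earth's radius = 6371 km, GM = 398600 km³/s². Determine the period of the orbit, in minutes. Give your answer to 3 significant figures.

Semi-major axis a = 6371 + 928 = 7299 km. Period T = 2π√(a³/μ) = 2π√(7299³/398600) = 6205.9 s = 103.43 min.

103 min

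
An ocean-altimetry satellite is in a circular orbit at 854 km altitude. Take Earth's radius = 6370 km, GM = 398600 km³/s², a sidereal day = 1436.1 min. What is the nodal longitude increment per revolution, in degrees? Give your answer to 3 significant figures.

Semi-major axis a = 6370 + 854 = 7224 km. Period T = 2π√(a³/μ) = 2π√(7224³/398600) = 6110.5 s = 101.84 min.
During one orbit Earth rotates (6110.5 / 86166) × 360° = 25.53°.

25.5°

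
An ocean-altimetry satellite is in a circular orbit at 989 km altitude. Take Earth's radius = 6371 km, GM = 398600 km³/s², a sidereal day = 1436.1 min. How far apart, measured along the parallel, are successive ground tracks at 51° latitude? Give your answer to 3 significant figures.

Semi-major axis a = 6371 + 989 = 7360 km. Period T = 2π√(a³/μ) = 2π√(7360³/398600) = 6283.9 s = 104.73 min.
Node shift per orbit = (6283.9/86166) × 360° = 26.25°.
Equatorial spacing = 26.25 × 111.2 km/° = 2919 km.
At 51° latitude, spacing = 2919 × cos(51°) = 1837 km.

1840 km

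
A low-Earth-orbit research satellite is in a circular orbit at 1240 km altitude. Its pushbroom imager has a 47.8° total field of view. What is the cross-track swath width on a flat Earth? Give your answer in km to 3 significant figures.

1100 km

Half-angle = 47.8°/2 = 23.9°.
Swath width ≈ 2h·tan(θ/2) = 2 × 1240 × tan(23.9°) = 1099.0 km.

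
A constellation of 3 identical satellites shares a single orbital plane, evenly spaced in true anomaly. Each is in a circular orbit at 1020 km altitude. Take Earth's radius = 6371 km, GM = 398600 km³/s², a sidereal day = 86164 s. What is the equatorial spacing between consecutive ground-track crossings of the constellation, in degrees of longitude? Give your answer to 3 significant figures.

Semi-major axis a = 6371 + 1020 = 7391 km. Period T = 2π√(a³/μ) = 2π√(7391³/398600) = 6323.6 s = 105.39 min.
Single-satellite node shift = (6323.6/86164) × 360° = 26.42°.
With 3 satellites evenly phased, successive equator crossings are 26.42/3 = 8.807° apart.

8.81°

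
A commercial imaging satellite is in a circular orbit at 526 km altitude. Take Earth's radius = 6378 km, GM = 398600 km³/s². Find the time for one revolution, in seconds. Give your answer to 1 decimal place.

Semi-major axis a = 6378 + 526 = 6904 km. Period T = 2π√(a³/μ) = 2π√(6904³/398600) = 5709.0 s = 95.15 min.

5709.0 seconds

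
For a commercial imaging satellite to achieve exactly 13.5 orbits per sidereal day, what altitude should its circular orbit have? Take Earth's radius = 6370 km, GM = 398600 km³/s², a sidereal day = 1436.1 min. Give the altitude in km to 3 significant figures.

Required period T = 86166 / 13.5 = 6382.7 s.
From T = 2π√(a³/μ): a = (μ T²/4π²)^(1/3) = (398600 × 6382.7² / 4π²)^(1/3) = 7437 km.
Altitude h = a − R = 7437 − 6370 = 1067 km.

1070 km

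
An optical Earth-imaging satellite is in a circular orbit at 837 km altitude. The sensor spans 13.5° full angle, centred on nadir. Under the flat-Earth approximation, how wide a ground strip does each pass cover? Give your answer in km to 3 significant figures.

Half-angle = 13.5°/2 = 6.75°.
Swath width ≈ 2h·tan(θ/2) = 2 × 837 × tan(6.75°) = 198.1 km.

198 km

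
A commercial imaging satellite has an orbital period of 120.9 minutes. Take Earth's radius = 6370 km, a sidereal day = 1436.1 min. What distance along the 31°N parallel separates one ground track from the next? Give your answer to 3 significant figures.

T = 120.9 min = 7254.0 s.
Node shift per orbit = (7254.0/86166) × 360° = 30.31°.
Equatorial spacing = 30.31 × 111.2 km/° = 3369 km.
At 31° latitude, spacing = 3369 × cos(31°) = 2888 km.

2890 km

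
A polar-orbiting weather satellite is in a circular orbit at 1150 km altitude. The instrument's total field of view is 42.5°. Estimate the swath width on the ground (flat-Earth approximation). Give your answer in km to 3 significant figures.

894 km

Half-angle = 42.5°/2 = 21.25°.
Swath width ≈ 2h·tan(θ/2) = 2 × 1150 × tan(21.25°) = 894.4 km.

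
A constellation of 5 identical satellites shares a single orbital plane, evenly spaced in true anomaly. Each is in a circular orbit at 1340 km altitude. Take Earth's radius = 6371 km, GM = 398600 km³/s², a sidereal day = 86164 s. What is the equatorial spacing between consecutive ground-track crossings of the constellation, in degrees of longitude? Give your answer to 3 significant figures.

Semi-major axis a = 6371 + 1340 = 7711 km. Period T = 2π√(a³/μ) = 2π√(7711³/398600) = 6738.7 s = 112.31 min.
Single-satellite node shift = (6738.7/86164) × 360° = 28.15°.
With 5 satellites evenly phased, successive equator crossings are 28.15/5 = 5.631° apart.

5.63°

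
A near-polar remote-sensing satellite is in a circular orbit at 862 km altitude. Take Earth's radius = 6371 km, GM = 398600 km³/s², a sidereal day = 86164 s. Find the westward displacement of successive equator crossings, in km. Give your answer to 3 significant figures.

Semi-major axis a = 6371 + 862 = 7233 km. Period T = 2π√(a³/μ) = 2π√(7233³/398600) = 6121.9 s = 102.03 min.
During one orbit Earth rotates (6121.9 / 86164) × 360° = 25.58°.
At the equator that is 25.58° × (2π·6371/360) km/° = 25.58 × 111.2 = 2844 km.

2840 km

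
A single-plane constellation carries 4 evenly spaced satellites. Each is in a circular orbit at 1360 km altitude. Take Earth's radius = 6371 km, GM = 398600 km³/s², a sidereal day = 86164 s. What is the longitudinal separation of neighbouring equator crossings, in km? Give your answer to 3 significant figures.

Semi-major axis a = 6371 + 1360 = 7731 km. Period T = 2π√(a³/μ) = 2π√(7731³/398600) = 6765.0 s = 112.75 min.
Single-satellite node shift = (6765.0/86164) × 360° = 28.26°.
With 4 satellites evenly phased, successive equator crossings are 28.26/4 = 7.066° apart.
That is 7.066 × 111.2 = 786 km at the equator.

786 km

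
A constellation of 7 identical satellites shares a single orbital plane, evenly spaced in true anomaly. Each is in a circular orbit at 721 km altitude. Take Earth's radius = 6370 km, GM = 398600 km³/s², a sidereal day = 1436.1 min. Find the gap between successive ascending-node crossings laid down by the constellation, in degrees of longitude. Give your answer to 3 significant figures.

Semi-major axis a = 6370 + 721 = 7091 km. Period T = 2π√(a³/μ) = 2π√(7091³/398600) = 5942.5 s = 99.04 min.
Single-satellite node shift = (5942.5/86166) × 360° = 24.83°.
With 7 satellites evenly phased, successive equator crossings are 24.83/7 = 3.547° apart.

3.55°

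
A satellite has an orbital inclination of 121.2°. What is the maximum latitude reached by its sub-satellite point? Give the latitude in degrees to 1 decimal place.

Retrograde orbit: the ground track reaches ±(180° − i) = ±(180 − 121.2) = ±58.8°.

58.8°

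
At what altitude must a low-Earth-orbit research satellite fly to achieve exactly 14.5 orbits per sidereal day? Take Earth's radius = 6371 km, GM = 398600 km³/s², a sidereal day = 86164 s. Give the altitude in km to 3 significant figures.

720 km

Required period T = 86164 / 14.5 = 5942.3 s.
From T = 2π√(a³/μ): a = (μ T²/4π²)^(1/3) = (398600 × 5942.3² / 4π²)^(1/3) = 7091 km.
Altitude h = a − R = 7091 − 6371 = 720 km.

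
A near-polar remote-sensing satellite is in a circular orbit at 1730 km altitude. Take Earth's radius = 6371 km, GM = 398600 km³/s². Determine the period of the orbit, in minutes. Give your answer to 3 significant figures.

Semi-major axis a = 6371 + 1730 = 8101 km. Period T = 2π√(a³/μ) = 2π√(8101³/398600) = 7256.4 s = 120.94 min.

121 min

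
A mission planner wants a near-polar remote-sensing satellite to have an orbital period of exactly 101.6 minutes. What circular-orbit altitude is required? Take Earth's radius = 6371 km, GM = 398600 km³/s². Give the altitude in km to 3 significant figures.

T = 101.6 min = 6096.0 s.
From T = 2π√(a³/μ): a = (μ T²/4π²)^(1/3) = (398600 × 6096.0² / 4π²)^(1/3) = 7213 km.
Altitude h = a − R = 7213 − 6371 = 842 km.

842 km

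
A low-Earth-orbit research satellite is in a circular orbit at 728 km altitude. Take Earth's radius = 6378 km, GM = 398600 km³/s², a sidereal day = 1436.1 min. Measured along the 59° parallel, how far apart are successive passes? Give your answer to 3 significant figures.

Semi-major axis a = 6378 + 728 = 7106 km. Period T = 2π√(a³/μ) = 2π√(7106³/398600) = 5961.4 s = 99.36 min.
Node shift per orbit = (5961.4/86166) × 360° = 24.91°.
Equatorial spacing = 24.91 × 111.3 km/° = 2773 km.
At 59° latitude, spacing = 2773 × cos(59°) = 1428 km.

1430 km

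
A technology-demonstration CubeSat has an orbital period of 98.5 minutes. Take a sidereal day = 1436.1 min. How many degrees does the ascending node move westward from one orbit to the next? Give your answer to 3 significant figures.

T = 98.5 min = 5910.0 s.
During one orbit Earth rotates (5910.0 / 86166) × 360° = 24.69°.

24.7°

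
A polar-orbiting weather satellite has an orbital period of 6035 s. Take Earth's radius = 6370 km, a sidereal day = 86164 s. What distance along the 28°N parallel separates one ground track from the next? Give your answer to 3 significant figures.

Node shift per orbit = (6035.0/86164) × 360° = 25.21°.
Equatorial spacing = 25.21 × 111.2 km/° = 2803 km.
At 28° latitude, spacing = 2803 × cos(28°) = 2475 km.

2480 km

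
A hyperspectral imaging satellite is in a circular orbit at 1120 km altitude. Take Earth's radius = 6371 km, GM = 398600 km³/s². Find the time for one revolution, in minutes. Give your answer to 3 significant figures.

Semi-major axis a = 6371 + 1120 = 7491 km. Period T = 2π√(a³/μ) = 2π√(7491³/398600) = 6452.4 s = 107.54 min.

108 min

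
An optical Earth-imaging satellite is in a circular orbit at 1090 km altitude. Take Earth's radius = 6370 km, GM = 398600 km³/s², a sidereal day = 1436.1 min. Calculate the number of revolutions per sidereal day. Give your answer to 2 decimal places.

Semi-major axis a = 6370 + 1090 = 7460 km. Period T = 2π√(a³/μ) = 2π√(7460³/398600) = 6412.4 s = 106.87 min.
Orbits per sidereal day = 86166 / 6412.4 = 13.437.

13.44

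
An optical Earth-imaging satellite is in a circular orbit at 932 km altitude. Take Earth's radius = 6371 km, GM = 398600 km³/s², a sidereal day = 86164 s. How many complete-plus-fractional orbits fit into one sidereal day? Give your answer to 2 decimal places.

13.87

Semi-major axis a = 6371 + 932 = 7303 km. Period T = 2π√(a³/μ) = 2π√(7303³/398600) = 6211.0 s = 103.52 min.
Orbits per sidereal day = 86164 / 6211.0 = 13.873.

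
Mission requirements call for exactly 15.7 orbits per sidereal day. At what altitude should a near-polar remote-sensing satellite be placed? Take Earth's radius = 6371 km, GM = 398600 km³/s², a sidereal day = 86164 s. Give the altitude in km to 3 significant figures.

Required period T = 86164 / 15.7 = 5488.2 s.
From T = 2π√(a³/μ): a = (μ T²/4π²)^(1/3) = (398600 × 5488.2² / 4π²)^(1/3) = 6725 km.
Altitude h = a − R = 6725 − 6371 = 354 km.

354 km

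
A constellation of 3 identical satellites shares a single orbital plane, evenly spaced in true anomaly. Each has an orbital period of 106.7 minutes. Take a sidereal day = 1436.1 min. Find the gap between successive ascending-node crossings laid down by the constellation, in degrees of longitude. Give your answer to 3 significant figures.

T = 106.7 min = 6402.0 s.
Single-satellite node shift = (6402.0/86166) × 360° = 26.75°.
With 3 satellites evenly phased, successive equator crossings are 26.75/3 = 8.916° apart.

8.92°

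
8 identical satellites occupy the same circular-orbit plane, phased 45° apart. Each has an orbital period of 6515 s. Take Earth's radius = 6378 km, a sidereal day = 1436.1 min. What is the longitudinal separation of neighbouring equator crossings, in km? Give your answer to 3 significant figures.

Single-satellite node shift = (6515.0/86166) × 360° = 27.22°.
With 8 satellites evenly phased, successive equator crossings are 27.22/8 = 3.402° apart.
That is 3.402 × 111.3 = 379 km at the equator.

379 km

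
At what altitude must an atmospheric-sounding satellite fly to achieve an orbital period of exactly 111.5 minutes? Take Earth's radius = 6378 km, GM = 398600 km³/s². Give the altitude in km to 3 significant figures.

1300 km

T = 111.5 min = 6690.0 s.
From T = 2π√(a³/μ): a = (μ T²/4π²)^(1/3) = (398600 × 6690.0² / 4π²)^(1/3) = 7674 km.
Altitude h = a − R = 7674 − 6378 = 1296 km.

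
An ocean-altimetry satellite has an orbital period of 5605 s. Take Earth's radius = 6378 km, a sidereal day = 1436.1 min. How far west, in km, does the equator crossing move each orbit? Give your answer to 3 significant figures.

2610 km

During one orbit Earth rotates (5605.0 / 86166) × 360° = 23.42°.
At the equator that is 23.42° × (2π·6378/360) km/° = 23.42 × 111.3 = 2607 km.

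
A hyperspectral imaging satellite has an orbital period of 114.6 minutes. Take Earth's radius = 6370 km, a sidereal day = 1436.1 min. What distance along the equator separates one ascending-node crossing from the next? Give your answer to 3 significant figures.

T = 114.6 min = 6876.0 s.
During one orbit Earth rotates (6876.0 / 86166) × 360° = 28.73°.
At the equator that is 28.73° × (2π·6370/360) km/° = 28.73 × 111.2 = 3194 km.

3190 km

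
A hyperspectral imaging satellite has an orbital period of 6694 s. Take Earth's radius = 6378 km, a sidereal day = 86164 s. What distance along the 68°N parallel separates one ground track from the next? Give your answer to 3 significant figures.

Node shift per orbit = (6694.0/86164) × 360° = 27.97°.
Equatorial spacing = 27.97 × 111.3 km/° = 3113 km.
At 68° latitude, spacing = 3113 × cos(68°) = 1166 km.

1170 km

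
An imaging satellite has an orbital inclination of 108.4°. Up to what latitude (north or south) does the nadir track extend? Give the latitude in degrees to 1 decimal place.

71.6°

Retrograde orbit: the ground track reaches ±(180° − i) = ±(180 − 108.4) = ±71.6°.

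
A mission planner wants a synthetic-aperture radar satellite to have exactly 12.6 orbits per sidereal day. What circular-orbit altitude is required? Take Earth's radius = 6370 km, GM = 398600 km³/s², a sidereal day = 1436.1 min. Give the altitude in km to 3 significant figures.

1420 km

Required period T = 86166 / 12.6 = 6838.6 s.
From T = 2π√(a³/μ): a = (μ T²/4π²)^(1/3) = (398600 × 6838.6² / 4π²)^(1/3) = 7787 km.
Altitude h = a − R = 7787 − 6370 = 1417 km.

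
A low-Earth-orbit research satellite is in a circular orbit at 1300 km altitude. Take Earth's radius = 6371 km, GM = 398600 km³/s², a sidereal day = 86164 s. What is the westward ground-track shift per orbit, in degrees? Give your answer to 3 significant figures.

27.9°

Semi-major axis a = 6371 + 1300 = 7671 km. Period T = 2π√(a³/μ) = 2π√(7671³/398600) = 6686.4 s = 111.44 min.
During one orbit Earth rotates (6686.4 / 86164) × 360° = 27.94°.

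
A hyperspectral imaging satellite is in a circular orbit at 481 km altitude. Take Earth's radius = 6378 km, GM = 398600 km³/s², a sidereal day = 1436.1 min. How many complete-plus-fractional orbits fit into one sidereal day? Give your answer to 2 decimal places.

15.24

Semi-major axis a = 6378 + 481 = 6859 km. Period T = 2π√(a³/μ) = 2π√(6859³/398600) = 5653.3 s = 94.22 min.
Orbits per sidereal day = 86166 / 5653.3 = 15.242.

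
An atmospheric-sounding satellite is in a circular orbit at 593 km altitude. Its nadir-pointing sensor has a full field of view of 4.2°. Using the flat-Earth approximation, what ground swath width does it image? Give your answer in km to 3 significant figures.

43.5 km

Half-angle = 4.2°/2 = 2.1°.
Swath width ≈ 2h·tan(θ/2) = 2 × 593 × tan(2.1°) = 43.5 km.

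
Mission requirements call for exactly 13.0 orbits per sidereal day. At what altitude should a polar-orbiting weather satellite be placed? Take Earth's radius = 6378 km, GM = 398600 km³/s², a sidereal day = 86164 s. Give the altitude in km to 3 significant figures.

1250 km

Required period T = 86164 / 13.0 = 6628.0 s.
From T = 2π√(a³/μ): a = (μ T²/4π²)^(1/3) = (398600 × 6628.0² / 4π²)^(1/3) = 7626 km.
Altitude h = a − R = 7626 − 6378 = 1248 km.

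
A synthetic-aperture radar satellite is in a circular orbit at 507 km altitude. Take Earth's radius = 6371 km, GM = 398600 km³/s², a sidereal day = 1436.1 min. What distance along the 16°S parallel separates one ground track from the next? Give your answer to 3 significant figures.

2540 km

Semi-major axis a = 6371 + 507 = 6878 km. Period T = 2π√(a³/μ) = 2π√(6878³/398600) = 5676.8 s = 94.61 min.
Node shift per orbit = (5676.8/86166) × 360° = 23.72°.
Equatorial spacing = 23.72 × 111.2 km/° = 2637 km.
At 16° latitude, spacing = 2637 × cos(16°) = 2535 km.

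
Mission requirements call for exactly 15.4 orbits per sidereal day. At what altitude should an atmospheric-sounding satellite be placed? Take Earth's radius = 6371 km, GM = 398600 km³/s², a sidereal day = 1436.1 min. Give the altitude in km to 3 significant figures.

441 km

Required period T = 86166 / 15.4 = 5595.2 s.
From T = 2π√(a³/μ): a = (μ T²/4π²)^(1/3) = (398600 × 5595.2² / 4π²)^(1/3) = 6812 km.
Altitude h = a − R = 6812 − 6371 = 441 km.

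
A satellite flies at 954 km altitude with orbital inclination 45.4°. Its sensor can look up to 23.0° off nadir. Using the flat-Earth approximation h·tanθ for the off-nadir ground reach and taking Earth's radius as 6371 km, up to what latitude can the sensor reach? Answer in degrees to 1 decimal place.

49.0°

For a prograde orbit the ground track reaches latitude ±i = ±45.4°.
Sensor half-swath on the ground ≈ 954·tan(23.0°) = 405 km = 3.64° of latitude.
Maximum observable latitude ≈ 45.4 + 3.64 = 49.0°.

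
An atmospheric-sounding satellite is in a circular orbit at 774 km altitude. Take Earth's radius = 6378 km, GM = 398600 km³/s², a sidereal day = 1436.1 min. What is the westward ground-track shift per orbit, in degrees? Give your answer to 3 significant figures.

25.1°

Semi-major axis a = 6378 + 774 = 7152 km. Period T = 2π√(a³/μ) = 2π√(7152³/398600) = 6019.4 s = 100.32 min.
During one orbit Earth rotates (6019.4 / 86166) × 360° = 25.15°.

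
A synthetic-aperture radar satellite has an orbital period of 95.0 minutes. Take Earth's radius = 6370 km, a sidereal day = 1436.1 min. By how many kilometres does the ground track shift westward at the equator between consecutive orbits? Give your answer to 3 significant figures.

2650 km

T = 95.0 min = 5700.0 s.
During one orbit Earth rotates (5700.0 / 86166) × 360° = 23.81°.
At the equator that is 23.81° × (2π·6370/360) km/° = 23.81 × 111.2 = 2648 km.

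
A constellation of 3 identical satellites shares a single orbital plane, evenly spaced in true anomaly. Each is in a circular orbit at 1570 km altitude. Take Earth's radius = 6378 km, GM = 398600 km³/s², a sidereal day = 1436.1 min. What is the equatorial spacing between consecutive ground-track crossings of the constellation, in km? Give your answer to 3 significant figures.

1090 km

Semi-major axis a = 6378 + 1570 = 7948 km. Period T = 2π√(a³/μ) = 2π√(7948³/398600) = 7051.8 s = 117.53 min.
Single-satellite node shift = (7051.8/86166) × 360° = 29.46°.
With 3 satellites evenly phased, successive equator crossings are 29.46/3 = 9.821° apart.
That is 9.821 × 111.3 = 1093 km at the equator.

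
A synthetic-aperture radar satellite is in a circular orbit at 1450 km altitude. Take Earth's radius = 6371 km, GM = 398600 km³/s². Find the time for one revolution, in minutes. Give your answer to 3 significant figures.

Semi-major axis a = 6371 + 1450 = 7821 km. Period T = 2π√(a³/μ) = 2π√(7821³/398600) = 6883.4 s = 114.72 min.

115 min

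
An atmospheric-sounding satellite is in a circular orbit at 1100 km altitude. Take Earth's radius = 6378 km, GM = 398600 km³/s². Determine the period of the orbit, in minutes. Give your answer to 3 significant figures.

Semi-major axis a = 6378 + 1100 = 7478 km. Period T = 2π√(a³/μ) = 2π√(7478³/398600) = 6435.6 s = 107.26 min.

107 min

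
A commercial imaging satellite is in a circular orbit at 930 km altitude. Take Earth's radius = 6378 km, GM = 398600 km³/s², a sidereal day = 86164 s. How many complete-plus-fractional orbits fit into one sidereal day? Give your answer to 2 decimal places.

Semi-major axis a = 6378 + 930 = 7308 km. Period T = 2π√(a³/μ) = 2π√(7308³/398600) = 6217.4 s = 103.62 min.
Orbits per sidereal day = 86164 / 6217.4 = 13.859.

13.86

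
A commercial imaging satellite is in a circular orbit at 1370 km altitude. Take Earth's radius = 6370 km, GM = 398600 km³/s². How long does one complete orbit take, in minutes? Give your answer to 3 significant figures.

113 min

Semi-major axis a = 6370 + 1370 = 7740 km. Period T = 2π√(a³/μ) = 2π√(7740³/398600) = 6776.8 s = 112.95 min.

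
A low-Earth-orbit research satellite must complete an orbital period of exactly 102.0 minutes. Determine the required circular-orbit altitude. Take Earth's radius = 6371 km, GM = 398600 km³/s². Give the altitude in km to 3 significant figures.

860 km

T = 102.0 min = 6120.0 s.
From T = 2π√(a³/μ): a = (μ T²/4π²)^(1/3) = (398600 × 6120.0² / 4π²)^(1/3) = 7231 km.
Altitude h = a − R = 7231 − 6371 = 860 km.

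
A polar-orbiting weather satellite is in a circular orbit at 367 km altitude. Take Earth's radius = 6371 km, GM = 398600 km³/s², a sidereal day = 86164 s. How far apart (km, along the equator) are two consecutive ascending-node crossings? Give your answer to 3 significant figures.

Semi-major axis a = 6371 + 367 = 6738 km. Period T = 2π√(a³/μ) = 2π√(6738³/398600) = 5504.4 s = 91.74 min.
During one orbit Earth rotates (5504.4 / 86164) × 360° = 23.00°.
At the equator that is 23.00° × (2π·6371/360) km/° = 23.00 × 111.2 = 2557 km.

2560 km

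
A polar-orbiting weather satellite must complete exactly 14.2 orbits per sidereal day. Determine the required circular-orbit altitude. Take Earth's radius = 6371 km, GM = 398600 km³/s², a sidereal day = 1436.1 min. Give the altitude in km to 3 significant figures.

Required period T = 86166 / 14.2 = 6068.0 s.
From T = 2π√(a³/μ): a = (μ T²/4π²)^(1/3) = (398600 × 6068.0² / 4π²)^(1/3) = 7190 km.
Altitude h = a − R = 7190 − 6371 = 819 km.

819 km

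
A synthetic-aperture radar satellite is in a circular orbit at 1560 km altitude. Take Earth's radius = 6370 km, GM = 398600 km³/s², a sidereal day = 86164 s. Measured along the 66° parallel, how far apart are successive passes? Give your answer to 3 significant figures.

Semi-major axis a = 6370 + 1560 = 7930 km. Period T = 2π√(a³/μ) = 2π√(7930³/398600) = 7027.8 s = 117.13 min.
Node shift per orbit = (7027.8/86164) × 360° = 29.36°.
Equatorial spacing = 29.36 × 111.2 km/° = 3264 km.
At 66° latitude, spacing = 3264 × cos(66°) = 1328 km.

1330 km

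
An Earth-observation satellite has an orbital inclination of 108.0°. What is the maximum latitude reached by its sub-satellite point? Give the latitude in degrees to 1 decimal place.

72.0°

Retrograde orbit: the ground track reaches ±(180° − i) = ±(180 − 108.0) = ±72.0°.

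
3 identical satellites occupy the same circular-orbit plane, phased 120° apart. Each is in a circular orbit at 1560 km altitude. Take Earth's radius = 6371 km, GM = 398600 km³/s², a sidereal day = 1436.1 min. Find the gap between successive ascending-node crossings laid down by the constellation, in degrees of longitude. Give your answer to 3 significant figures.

9.79°

Semi-major axis a = 6371 + 1560 = 7931 km. Period T = 2π√(a³/μ) = 2π√(7931³/398600) = 7029.2 s = 117.15 min.
Single-satellite node shift = (7029.2/86166) × 360° = 29.37°.
With 3 satellites evenly phased, successive equator crossings are 29.37/3 = 9.789° apart.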